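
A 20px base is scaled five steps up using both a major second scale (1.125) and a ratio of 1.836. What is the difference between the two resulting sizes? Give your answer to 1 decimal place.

381.2px

Major second: 20.0 × 1.125⁵ = 36.041px
At 1.836: 20.0 × 1.836⁵ = 417.247px
Difference: 417.247 − 36.041 = 381.206px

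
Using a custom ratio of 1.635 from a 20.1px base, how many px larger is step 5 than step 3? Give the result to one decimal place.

147.0px

Step 3: 20.1 × 1.635³ = 87.852px
Step 5: 20.1 × 1.635⁵ = 234.847px
Difference: 234.847 − 87.852 = 146.995px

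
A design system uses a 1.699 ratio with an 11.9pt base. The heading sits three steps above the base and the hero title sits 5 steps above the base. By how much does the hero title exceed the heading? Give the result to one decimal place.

Step 3: 11.9 × 1.699³ = 58.362pt
Step 5: 11.9 × 1.699⁵ = 168.467pt
Difference: 168.467 − 58.362 = 110.105pt

110.1pt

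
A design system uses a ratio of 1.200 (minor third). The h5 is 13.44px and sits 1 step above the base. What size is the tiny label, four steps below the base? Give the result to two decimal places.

5.40px

The gap is -4 − (1) = -5 steps, so the factor is 1.200^-5.
13.44 ÷ 1.200⁵ = 13.44 ÷ 2.48832 ≈ 5.401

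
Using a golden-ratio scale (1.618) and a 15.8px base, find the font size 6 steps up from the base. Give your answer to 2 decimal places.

283.48px

Every step multiplies by the scale ratio.
15.8 × 1.618⁶ = 15.8 × 17.94201 ≈ 283.48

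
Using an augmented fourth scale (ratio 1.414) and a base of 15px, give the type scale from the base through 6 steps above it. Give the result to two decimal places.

15.00px, 21.21px, 29.99px, 42.41px, 59.96px, 84.79px, 119.89px

Step 0: 15px
Step 1: 15.0 × 1.414 = 21.21
Step 2: 15.0 × 1.414² = 29.99
Step 3: 15.0 × 1.414³ = 42.41
Step 4: 15.0 × 1.414⁴ = 59.96
Step 5: 15.0 × 1.414⁵ = 84.79
Step 6: 15.0 × 1.414⁶ = 119.89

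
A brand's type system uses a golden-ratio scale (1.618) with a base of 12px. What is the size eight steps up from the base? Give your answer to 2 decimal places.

563.65px

Each step on a modular scale multiplies by the ratio, so the size n steps from the base is base × ratioⁿ.
12.0 × 1.618⁸ = 12.0 × 46.97082 ≈ 563.65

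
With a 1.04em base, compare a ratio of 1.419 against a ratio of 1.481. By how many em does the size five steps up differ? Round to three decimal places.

At 1.419: 1.04 × 1.419⁵ = 5.98336em
At 1.481: 1.04 × 1.481⁵ = 7.40984em
Difference: 7.40984 − 5.98336 = 1.42648em

1.426em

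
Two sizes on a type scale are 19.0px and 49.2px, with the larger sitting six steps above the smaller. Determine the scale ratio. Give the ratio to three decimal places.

r⁶ = 49.2 / 19.0, so r = (49.2/19.0)^(1/6).
r = 2.5895^(1/6) ≈ 1.1718

1.172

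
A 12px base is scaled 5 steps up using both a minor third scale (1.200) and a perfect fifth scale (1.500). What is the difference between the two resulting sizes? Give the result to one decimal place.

61.3px

Minor third: 12.0 × 1.200⁵ = 29.860px
Perfect fifth: 12.0 × 1.500⁵ = 91.125px
Difference: 91.125 − 29.860 = 61.265px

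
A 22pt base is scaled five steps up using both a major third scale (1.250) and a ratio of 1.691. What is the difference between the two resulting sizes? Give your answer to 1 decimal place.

237.0pt

Major third: 22.0 × 1.250⁵ = 67.139pt
At 1.691: 22.0 × 1.691⁵ = 304.187pt
Difference: 304.187 − 67.139 = 237.048pt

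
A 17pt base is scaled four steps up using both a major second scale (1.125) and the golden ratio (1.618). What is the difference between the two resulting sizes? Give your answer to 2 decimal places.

89.28pt

Major second: 17.0 × 1.125⁴ = 27.2307pt
Golden ratio: 17.0 × 1.618⁴ = 116.5099pt
Difference: 116.5099 − 27.2307 = 89.2792pt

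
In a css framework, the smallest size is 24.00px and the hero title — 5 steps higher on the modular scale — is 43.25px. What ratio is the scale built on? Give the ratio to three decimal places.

1.125

r⁵ = 43.25 / 24.00, so r = (43.25/24.00)^(1/5).
r = 1.8021^(1/5) ≈ 1.1250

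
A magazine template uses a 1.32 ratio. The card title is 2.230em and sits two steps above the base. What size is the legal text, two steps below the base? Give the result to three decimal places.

Moving from step +2 to step -2 is 4 steps down, so divide by r⁴.
2.230 ÷ 1.32⁴ = 2.230 ÷ 3.03596 ≈ 0.735

0.735em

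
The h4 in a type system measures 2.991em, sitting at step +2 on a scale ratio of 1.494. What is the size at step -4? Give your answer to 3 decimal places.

0.269em

2.991 ÷ 1.494⁶ = 2.991 ÷ 11.11997 ≈ 0.269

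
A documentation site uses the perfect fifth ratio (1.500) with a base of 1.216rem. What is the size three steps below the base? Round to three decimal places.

Every step multiplies by the scale ratio.
1.216 ÷ 1.500³ = 1.216 ÷ 3.37500 ≈ 0.360

0.360rem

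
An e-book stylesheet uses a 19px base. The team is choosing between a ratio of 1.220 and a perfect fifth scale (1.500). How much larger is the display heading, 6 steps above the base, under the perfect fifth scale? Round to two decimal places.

153.77px

At 1.220: 19.0 × 1.220⁶ = 62.6488px
Perfect fifth: 19.0 × 1.500⁶ = 216.4219px
Difference: 216.4219 − 62.6488 = 153.7731px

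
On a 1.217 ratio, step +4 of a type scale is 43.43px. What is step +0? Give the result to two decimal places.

The gap is 0 − (4) = -4 steps, so the factor is 1.217^-4.
43.43 ÷ 1.217⁴ = 43.43 ÷ 2.19362 ≈ 19.798

19.80px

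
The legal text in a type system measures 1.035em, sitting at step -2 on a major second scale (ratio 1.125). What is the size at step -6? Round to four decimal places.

Moving from step -2 to step -6 is 4 steps down, so divide by r⁴.
1.035 ÷ 1.125⁴ = 1.035 ÷ 1.60181 ≈ 0.6461

0.6461em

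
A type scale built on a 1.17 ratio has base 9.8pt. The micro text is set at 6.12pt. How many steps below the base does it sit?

1.17ⁿ = 9.8 / 6.12 = 1.6013
n = ln(1.6013) / ln(1.17) = 0.4708 / 0.1570 ≈ 3.00

3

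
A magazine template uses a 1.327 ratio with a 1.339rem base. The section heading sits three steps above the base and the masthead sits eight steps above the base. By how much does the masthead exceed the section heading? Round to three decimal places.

9.746rem

Step 3: 1.339 × 1.327³ = 3.12891rem
Step 8: 1.339 × 1.327⁸ = 12.87502rem
Difference: 12.87502 − 3.12891 = 9.74611rem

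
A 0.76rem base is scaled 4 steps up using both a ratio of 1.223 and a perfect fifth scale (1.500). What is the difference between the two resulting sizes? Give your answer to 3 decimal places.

2.147rem

At 1.223: 0.76 × 1.223⁴ = 1.70028rem
Perfect fifth: 0.76 × 1.500⁴ = 3.84750rem
Difference: 3.84750 − 1.70028 = 2.14722rem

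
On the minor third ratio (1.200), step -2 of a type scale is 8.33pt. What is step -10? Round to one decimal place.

1.9pt

The gap is -10 − (-2) = -8 steps, so the factor is 1.200^-8.
8.33 ÷ 1.200⁸ = 8.33 ÷ 4.29982 ≈ 1.937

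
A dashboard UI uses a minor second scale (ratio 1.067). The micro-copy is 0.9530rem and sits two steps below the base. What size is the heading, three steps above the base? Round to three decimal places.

The gap is 3 − (-2) = 5 steps, so the factor is 1.067^5.
0.9530 × 1.067⁵ = 0.9530 × 1.38300 ≈ 1.318

1.318rem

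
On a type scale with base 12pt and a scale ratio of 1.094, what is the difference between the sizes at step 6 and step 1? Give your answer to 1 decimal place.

7.4pt

Step 1: 12.0 × 1.094 = 13.128pt
Step 6: 12.0 × 1.094⁶ = 20.572pt
Difference: 20.572 − 13.128 = 7.444pt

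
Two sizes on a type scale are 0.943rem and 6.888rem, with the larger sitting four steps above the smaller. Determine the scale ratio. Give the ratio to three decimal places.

The ratio satisfies 0.943 × r⁴ = 6.888, so r = (6.888 / 0.943)^(1/4).
r = 7.3043^(1/4) ≈ 1.6440

1.644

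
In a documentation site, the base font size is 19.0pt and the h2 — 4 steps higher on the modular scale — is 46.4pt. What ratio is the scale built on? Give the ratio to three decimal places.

The ratio satisfies 19.0 × r⁴ = 46.4, so r = (46.4 / 19.0)^(1/4).
r = 2.4421^(1/4) ≈ 1.2501

1.250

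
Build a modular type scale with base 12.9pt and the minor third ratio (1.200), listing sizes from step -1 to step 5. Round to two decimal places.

10.75pt, 12.90pt, 15.48pt, 18.58pt, 22.29pt, 26.75pt, 32.10pt

Step -1: 12.9 ÷ 1.200 = 10.75
Step 0: 12.9pt
Step 1: 12.9 × 1.200 = 15.48
Step 2: 12.9 × 1.200² = 18.58
Step 3: 12.9 × 1.200³ = 22.29
Step 4: 12.9 × 1.200⁴ = 26.75
Step 5: 12.9 × 1.200⁵ = 32.10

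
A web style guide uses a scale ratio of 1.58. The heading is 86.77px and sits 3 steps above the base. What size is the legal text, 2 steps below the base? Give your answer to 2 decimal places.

8.81px

Moving from step +3 to step -2 is 5 steps down, so divide by r⁵.
86.77 ÷ 1.58⁵ = 86.77 ÷ 9.84658 ≈ 8.812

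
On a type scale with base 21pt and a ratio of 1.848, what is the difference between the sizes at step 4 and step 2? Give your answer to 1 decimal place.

Step 2: 21.0 × 1.848² = 71.717pt
Step 4: 21.0 × 1.848⁴ = 244.922pt
Difference: 244.922 − 71.717 = 173.205pt

173.2pt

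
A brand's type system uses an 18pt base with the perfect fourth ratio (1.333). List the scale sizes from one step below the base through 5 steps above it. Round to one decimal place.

13.5pt, 18.0pt, 24.0pt, 32.0pt, 42.6pt, 56.8pt, 75.8pt

Step -1: 18.0 ÷ 1.333 = 13.5
Step 0: 18pt
Step 1: 18.0 × 1.333 = 24.0
Step 2: 18.0 × 1.333² = 32.0
Step 3: 18.0 × 1.333³ = 42.6
Step 4: 18.0 × 1.333⁴ = 56.8
Step 5: 18.0 × 1.333⁵ = 75.8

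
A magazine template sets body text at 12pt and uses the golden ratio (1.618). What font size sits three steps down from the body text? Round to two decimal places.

2.83pt

12.0 ÷ 1.618³ = 12.0 ÷ 4.23580 ≈ 2.83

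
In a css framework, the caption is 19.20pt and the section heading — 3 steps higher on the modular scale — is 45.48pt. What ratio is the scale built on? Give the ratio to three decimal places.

r³ = 45.48 / 19.20, so r = (45.48/19.20)^(1/3).
r = 2.3687^(1/3) ≈ 1.3330

1.333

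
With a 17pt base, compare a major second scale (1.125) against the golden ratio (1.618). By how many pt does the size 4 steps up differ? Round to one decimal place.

Major second: 17.0 × 1.125⁴ = 27.231pt
Golden ratio: 17.0 × 1.618⁴ = 116.510pt
Difference: 116.510 − 27.231 = 89.279pt

89.3pt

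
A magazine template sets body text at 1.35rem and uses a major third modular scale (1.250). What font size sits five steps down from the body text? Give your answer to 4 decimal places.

0.4424rem

Every step multiplies by the scale ratio.
1.35 ÷ 1.250⁵ = 1.35 ÷ 3.05176 ≈ 0.4424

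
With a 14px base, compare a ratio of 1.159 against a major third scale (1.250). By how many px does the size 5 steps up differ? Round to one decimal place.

At 1.159: 14.0 × 1.159⁵ = 29.278px
Major third: 14.0 × 1.250⁵ = 42.725px
Difference: 42.725 − 29.278 = 13.447px

13.4px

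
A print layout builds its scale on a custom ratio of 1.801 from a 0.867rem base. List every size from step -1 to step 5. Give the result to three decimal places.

Step -1: 0.867 ÷ 1.801 = 0.481
Step 0: 0.867rem
Step 1: 0.867 × 1.801 = 1.561
Step 2: 0.867 × 1.801² = 2.812
Step 3: 0.867 × 1.801³ = 5.065
Step 4: 0.867 × 1.801⁴ = 9.122
Step 5: 0.867 × 1.801⁵ = 16.428

0.481rem, 0.867rem, 1.561rem, 2.812rem, 5.065rem, 9.122rem, 16.428rem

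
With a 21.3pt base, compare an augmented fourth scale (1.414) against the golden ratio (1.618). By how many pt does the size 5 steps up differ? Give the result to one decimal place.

115.8pt

Augmented fourth: 21.3 × 1.414⁵ = 120.400pt
Golden ratio: 21.3 × 1.618⁵ = 236.196pt
Difference: 236.196 − 120.400 = 115.796pt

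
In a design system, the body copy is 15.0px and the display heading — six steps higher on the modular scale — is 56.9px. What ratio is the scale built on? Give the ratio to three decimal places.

1.249

The ratio satisfies 15.0 × r⁶ = 56.9, so r = (56.9 / 15.0)^(1/6).
r = 3.7933^(1/6) ≈ 1.2488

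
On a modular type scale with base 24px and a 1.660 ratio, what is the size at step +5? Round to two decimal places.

24.0 × 1.660⁵ = 24.0 × 12.60493 ≈ 302.52

302.52px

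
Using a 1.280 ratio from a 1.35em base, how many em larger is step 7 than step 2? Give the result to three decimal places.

5.388em

Step 2: 1.35 × 1.280² = 2.21184em
Step 7: 1.35 × 1.280⁷ = 7.59982em
Difference: 7.59982 − 2.21184 = 5.38798em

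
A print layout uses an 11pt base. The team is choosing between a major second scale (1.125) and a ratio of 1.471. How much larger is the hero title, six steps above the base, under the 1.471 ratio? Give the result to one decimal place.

89.1pt

Major second: 11.0 × 1.125⁶ = 22.300pt
At 1.471: 11.0 × 1.471⁶ = 111.447pt
Difference: 111.447 − 22.300 = 89.147pt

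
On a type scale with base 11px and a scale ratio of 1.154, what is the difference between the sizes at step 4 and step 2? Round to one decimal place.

Step 2: 11.0 × 1.154² = 14.649px
Step 4: 11.0 × 1.154⁴ = 19.508px
Difference: 19.508 − 14.649 = 4.859px

4.9px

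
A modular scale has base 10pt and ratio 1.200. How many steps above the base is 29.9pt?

6

1.200ⁿ = 29.9 / 10 = 2.9900
n = ln(2.9900) / ln(1.200) = 1.0953 / 0.1823 ≈ 6.01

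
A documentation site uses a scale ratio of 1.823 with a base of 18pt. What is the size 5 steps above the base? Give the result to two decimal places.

18.0 × 1.823⁵ = 18.0 × 20.13415 ≈ 362.41

362.41pt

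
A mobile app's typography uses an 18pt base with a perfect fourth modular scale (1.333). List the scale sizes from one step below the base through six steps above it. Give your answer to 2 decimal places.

Step -1: 18.0 ÷ 1.333 = 13.50
Step 0: 18pt
Step 1: 18.0 × 1.333 = 23.99
Step 2: 18.0 × 1.333² = 31.98
Step 3: 18.0 × 1.333³ = 42.63
Step 4: 18.0 × 1.333⁴ = 56.83
Step 5: 18.0 × 1.333⁵ = 75.76
Step 6: 18.0 × 1.333⁶ = 100.98

13.50pt, 18.00pt, 23.99pt, 31.98pt, 42.63pt, 56.83pt, 75.76pt, 100.98pt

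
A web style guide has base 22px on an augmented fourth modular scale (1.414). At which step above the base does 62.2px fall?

1.414ⁿ = 62.2 / 22 = 2.8273
n = ln(2.8273) / ln(1.414) = 1.0393 / 0.3464 ≈ 3.00

3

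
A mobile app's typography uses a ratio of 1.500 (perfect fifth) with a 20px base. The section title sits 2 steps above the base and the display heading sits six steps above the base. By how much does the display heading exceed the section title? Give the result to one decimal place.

Step 2: 20.0 × 1.500² = 45.000px
Step 6: 20.0 × 1.500⁶ = 227.812px
Difference: 227.812 − 45.000 = 182.812px

182.8px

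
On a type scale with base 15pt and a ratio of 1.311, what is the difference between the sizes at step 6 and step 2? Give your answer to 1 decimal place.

Step 2: 15.0 × 1.311² = 25.781pt
Step 6: 15.0 × 1.311⁶ = 76.157pt
Difference: 76.157 − 25.781 = 50.376pt

50.4pt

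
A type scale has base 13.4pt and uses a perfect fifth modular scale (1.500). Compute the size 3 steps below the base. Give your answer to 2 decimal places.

3.97pt

Every step multiplies by the scale ratio.
13.4 ÷ 1.500³ = 13.4 ÷ 3.37500 ≈ 3.97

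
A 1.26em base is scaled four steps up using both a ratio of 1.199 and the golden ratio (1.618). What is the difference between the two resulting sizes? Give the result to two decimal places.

6.03em

At 1.199: 1.26 × 1.199⁴ = 2.6040em
Golden ratio: 1.26 × 1.618⁴ = 8.6354em
Difference: 8.6354 − 2.6040 = 6.0314em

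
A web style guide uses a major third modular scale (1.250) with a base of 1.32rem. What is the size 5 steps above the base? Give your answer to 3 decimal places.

4.028rem

1.32 × 1.250⁵ = 1.32 × 3.05176 ≈ 4.028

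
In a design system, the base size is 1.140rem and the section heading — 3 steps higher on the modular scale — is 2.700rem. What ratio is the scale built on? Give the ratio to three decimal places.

r³ = 2.700 / 1.140, so r = (2.700/1.140)^(1/3).
r = 2.3684^(1/3) ≈ 1.3330

1.333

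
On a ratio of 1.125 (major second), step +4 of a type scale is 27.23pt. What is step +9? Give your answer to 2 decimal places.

27.23 × 1.125⁵ = 27.23 × 1.80203 ≈ 49.069

49.07pt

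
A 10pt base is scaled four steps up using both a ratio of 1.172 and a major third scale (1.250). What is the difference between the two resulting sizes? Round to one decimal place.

5.5pt

At 1.172: 10.0 × 1.172⁴ = 18.867pt
Major third: 10.0 × 1.250⁴ = 24.414pt
Difference: 24.414 − 18.867 = 5.547pt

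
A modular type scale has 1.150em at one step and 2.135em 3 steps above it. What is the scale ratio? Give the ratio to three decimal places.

The ratio satisfies 1.150 × r³ = 2.135, so r = (2.135 / 1.150)^(1/3).
r = 1.8565^(1/3) ≈ 1.2290

1.229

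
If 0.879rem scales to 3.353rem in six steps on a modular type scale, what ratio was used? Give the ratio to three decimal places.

The ratio satisfies 0.879 × r⁶ = 3.353, so r = (3.353 / 0.879)^(1/6).
r = 3.8146^(1/6) ≈ 1.2500

1.250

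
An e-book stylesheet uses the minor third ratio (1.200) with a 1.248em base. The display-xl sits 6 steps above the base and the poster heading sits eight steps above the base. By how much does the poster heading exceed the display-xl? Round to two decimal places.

1.64em

Step 6: 1.248 × 1.200⁶ = 3.7265em
Step 8: 1.248 × 1.200⁸ = 5.3662em
Difference: 5.3662 − 3.7265 = 1.6397em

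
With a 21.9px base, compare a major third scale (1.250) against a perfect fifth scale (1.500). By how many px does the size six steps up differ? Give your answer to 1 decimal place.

Major third: 21.9 × 1.250⁶ = 83.542px
Perfect fifth: 21.9 × 1.500⁶ = 249.455px
Difference: 249.455 − 83.542 = 165.913px

165.9px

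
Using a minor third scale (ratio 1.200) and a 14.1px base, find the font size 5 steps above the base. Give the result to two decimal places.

35.09px

A modular type scale is a geometric sequence: sizeₙ = base × rⁿ.
14.1 × 1.200⁵ = 14.1 × 2.48832 ≈ 35.09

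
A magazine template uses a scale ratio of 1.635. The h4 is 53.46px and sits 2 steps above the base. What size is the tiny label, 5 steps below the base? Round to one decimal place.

1.7px

The gap is -5 − (2) = -7 steps, so the factor is 1.635^-7.
53.46 ÷ 1.635⁷ = 53.46 ÷ 31.23376 ≈ 1.712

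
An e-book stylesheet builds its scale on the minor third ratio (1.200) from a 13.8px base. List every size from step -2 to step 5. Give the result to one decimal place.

Step -2: 13.8 ÷ 1.200² = 9.6
Step -1: 13.8 ÷ 1.200 = 11.5
Step 0: 13.8px
Step 1: 13.8 × 1.200 = 16.6
Step 2: 13.8 × 1.200² = 19.9
Step 3: 13.8 × 1.200³ = 23.8
Step 4: 13.8 × 1.200⁴ = 28.6
Step 5: 13.8 × 1.200⁵ = 34.3

9.6px, 11.5px, 13.8px, 16.6px, 19.9px, 23.8px, 28.6px, 34.3px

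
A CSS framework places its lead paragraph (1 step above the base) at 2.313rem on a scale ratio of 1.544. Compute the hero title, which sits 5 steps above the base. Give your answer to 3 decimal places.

13.145rem

Moving from step +1 to step +5 is 4 steps up, so multiply by r⁴.
2.313 × 1.544⁴ = 2.313 × 5.68315 ≈ 13.145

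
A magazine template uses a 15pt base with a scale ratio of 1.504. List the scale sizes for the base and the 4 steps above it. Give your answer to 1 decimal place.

15.0pt, 22.6pt, 33.9pt, 51.0pt, 76.8pt

Step 0: 15pt
Step 1: 15.0 × 1.504 = 22.6
Step 2: 15.0 × 1.504² = 33.9
Step 3: 15.0 × 1.504³ = 51.0
Step 4: 15.0 × 1.504⁴ = 76.8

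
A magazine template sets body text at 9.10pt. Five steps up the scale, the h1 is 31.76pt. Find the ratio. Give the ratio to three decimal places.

1.284

The ratio satisfies 9.10 × r⁵ = 31.76, so r = (31.76 / 9.10)^(1/5).
r = 3.4901^(1/5) ≈ 1.2840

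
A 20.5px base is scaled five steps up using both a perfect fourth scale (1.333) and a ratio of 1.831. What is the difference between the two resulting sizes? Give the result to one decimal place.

335.6px

Perfect fourth: 20.5 × 1.333⁵ = 86.279px
At 1.831: 20.5 × 1.831⁵ = 421.886px
Difference: 421.886 − 86.279 = 335.607px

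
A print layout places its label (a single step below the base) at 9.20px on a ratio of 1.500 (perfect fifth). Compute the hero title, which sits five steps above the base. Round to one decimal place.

104.8px

9.20 × 1.500⁶ = 9.20 × 11.39062 ≈ 104.794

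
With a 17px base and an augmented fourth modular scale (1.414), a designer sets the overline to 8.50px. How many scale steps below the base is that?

1.414ⁿ = 17 / 8.50 = 2.0000
n = ln(2.0000) / ln(1.414) = 0.6931 / 0.3464 ≈ 2.00

2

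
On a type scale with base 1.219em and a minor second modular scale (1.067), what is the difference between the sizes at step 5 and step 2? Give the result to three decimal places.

0.298em

Step 2: 1.219 × 1.067² = 1.38782em
Step 5: 1.219 × 1.067⁵ = 1.68588em
Difference: 1.68588 − 1.38782 = 0.29806em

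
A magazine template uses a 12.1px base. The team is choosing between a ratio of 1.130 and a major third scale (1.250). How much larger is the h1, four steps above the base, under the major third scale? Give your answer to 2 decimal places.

9.81px

At 1.130: 12.1 × 1.130⁴ = 19.7287px
Major third: 12.1 × 1.250⁴ = 29.5410px
Difference: 29.5410 − 19.7287 = 9.8123px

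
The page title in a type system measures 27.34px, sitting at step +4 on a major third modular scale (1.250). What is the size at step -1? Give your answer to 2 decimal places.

8.96px

Moving from step +4 to step -1 is 5 steps down, so divide by r⁵.
27.34 ÷ 1.250⁵ = 27.34 ÷ 3.05176 ≈ 8.959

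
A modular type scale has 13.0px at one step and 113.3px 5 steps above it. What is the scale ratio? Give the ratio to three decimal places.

1.542

r⁵ = 113.3 / 13.0, so r = (113.3/13.0)^(1/5).
r = 8.7154^(1/5) ≈ 1.5419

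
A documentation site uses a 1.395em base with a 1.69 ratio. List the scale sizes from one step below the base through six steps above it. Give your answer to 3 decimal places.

Step -1: 1.395 ÷ 1.69 = 0.825
Step 0: 1.395em
Step 1: 1.395 × 1.69 = 2.358
Step 2: 1.395 × 1.69² = 3.984
Step 3: 1.395 × 1.69³ = 6.733
Step 4: 1.395 × 1.69⁴ = 11.379
Step 5: 1.395 × 1.69⁵ = 19.231
Step 6: 1.395 × 1.69⁶ = 32.501

0.825em, 1.395em, 2.358em, 3.984em, 6.733em, 11.379em, 19.231em, 32.501em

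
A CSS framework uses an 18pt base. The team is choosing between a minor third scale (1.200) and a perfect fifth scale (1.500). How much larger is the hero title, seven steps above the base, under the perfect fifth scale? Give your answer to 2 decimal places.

Minor third: 18.0 × 1.200⁷ = 64.4973pt
Perfect fifth: 18.0 × 1.500⁷ = 307.5469pt
Difference: 307.5469 − 64.4973 = 243.0496pt

243.05pt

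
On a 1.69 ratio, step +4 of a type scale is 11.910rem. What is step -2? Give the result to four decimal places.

0.5112rem

11.910 ÷ 1.69⁶ = 11.910 ÷ 23.29809 ≈ 0.5112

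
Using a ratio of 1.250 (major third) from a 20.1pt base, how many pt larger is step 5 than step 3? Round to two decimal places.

22.08pt

Step 3: 20.1 × 1.250³ = 39.2578pt
Step 5: 20.1 × 1.250⁵ = 61.3403pt
Difference: 61.3403 − 39.2578 = 22.0825pt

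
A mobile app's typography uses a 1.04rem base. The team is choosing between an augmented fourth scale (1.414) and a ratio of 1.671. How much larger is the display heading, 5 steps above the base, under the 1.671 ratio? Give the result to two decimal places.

7.67rem

Augmented fourth: 1.04 × 1.414⁵ = 5.8787rem
At 1.671: 1.04 × 1.671⁵ = 13.5493rem
Difference: 13.5493 − 5.8787 = 7.6706rem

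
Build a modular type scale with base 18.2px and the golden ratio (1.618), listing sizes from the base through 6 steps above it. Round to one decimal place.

18.2px, 29.4px, 47.6px, 77.1px, 124.7px, 201.8px, 326.5px

Step 0: 18.2px
Step 1: 18.2 × 1.618 = 29.4
Step 2: 18.2 × 1.618² = 47.6
Step 3: 18.2 × 1.618³ = 77.1
Step 4: 18.2 × 1.618⁴ = 124.7
Step 5: 18.2 × 1.618⁵ = 201.8
Step 6: 18.2 × 1.618⁶ = 326.5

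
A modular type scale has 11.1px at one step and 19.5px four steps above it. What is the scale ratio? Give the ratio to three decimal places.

1.151

The ratio satisfies 11.1 × r⁴ = 19.5, so r = (19.5 / 11.1)^(1/4).
r = 1.7568^(1/4) ≈ 1.1513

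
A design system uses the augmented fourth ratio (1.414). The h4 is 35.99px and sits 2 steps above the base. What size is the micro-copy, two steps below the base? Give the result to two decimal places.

9.00px

35.99 ÷ 1.414⁴ = 35.99 ÷ 3.99758 ≈ 9.003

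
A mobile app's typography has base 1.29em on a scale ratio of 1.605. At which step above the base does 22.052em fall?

1.605ⁿ = 22.052 / 1.29 = 17.0946
n = ln(17.0946) / ln(1.605) = 2.8388 / 0.4731 ≈ 6.00

6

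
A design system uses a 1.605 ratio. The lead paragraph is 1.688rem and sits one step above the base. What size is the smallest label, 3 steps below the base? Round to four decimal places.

0.2544rem

Moving from step +1 to step -3 is 4 steps down, so divide by r⁴.
1.688 ÷ 1.605⁴ = 1.688 ÷ 6.63590 ≈ 0.2544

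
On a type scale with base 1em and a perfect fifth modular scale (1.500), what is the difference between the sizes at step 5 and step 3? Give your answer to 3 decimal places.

Step 3: 1.0 × 1.500³ = 3.37500em
Step 5: 1.0 × 1.500⁵ = 7.59375em
Difference: 7.59375 − 3.37500 = 4.21875em

4.219em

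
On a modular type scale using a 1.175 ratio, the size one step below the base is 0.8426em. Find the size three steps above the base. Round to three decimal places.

The gap is 3 − (-1) = 4 steps, so the factor is 1.175^4.
0.8426 × 1.175⁴ = 0.8426 × 1.90613 ≈ 1.606

1.606em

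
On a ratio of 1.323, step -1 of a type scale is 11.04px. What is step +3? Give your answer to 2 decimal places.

The gap is 3 − (-1) = 4 steps, so the factor is 1.323^4.
11.04 × 1.323⁴ = 11.04 × 3.06365 ≈ 33.823

33.82px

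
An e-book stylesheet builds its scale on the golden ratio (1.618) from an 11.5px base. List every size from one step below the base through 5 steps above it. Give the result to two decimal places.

Step -1: 11.5 ÷ 1.618 = 7.11
Step 0: 11.5px
Step 1: 11.5 × 1.618 = 18.61
Step 2: 11.5 × 1.618² = 30.11
Step 3: 11.5 × 1.618³ = 48.71
Step 4: 11.5 × 1.618⁴ = 78.82
Step 5: 11.5 × 1.618⁵ = 127.52

7.11px, 11.50px, 18.61px, 30.11px, 48.71px, 78.82px, 127.52px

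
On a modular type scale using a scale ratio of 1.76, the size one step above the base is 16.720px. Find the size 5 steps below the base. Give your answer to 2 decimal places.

The gap is -5 − (1) = -6 steps, so the factor is 1.76^-6.
16.720 ÷ 1.76⁶ = 16.720 ÷ 29.72186 ≈ 0.563

0.56px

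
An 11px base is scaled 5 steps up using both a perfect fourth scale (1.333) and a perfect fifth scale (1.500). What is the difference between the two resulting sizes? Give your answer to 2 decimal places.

37.24px

Perfect fourth: 11.0 × 1.333⁵ = 46.2960px
Perfect fifth: 11.0 × 1.500⁵ = 83.5312px
Difference: 83.5312 − 46.2960 = 37.2352px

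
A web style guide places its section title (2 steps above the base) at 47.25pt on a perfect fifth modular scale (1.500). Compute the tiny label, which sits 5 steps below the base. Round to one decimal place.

Moving from step +2 to step -5 is 7 steps down, so divide by r⁷.
47.25 ÷ 1.500⁷ = 47.25 ÷ 17.08594 ≈ 2.765

2.8pt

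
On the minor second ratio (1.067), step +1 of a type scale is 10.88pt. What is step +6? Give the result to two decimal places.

15.05pt

10.88 × 1.067⁵ = 10.88 × 1.38300 ≈ 15.047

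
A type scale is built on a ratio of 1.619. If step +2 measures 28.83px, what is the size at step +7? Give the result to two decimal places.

The gap is 7 − (2) = 5 steps, so the factor is 1.619^5.
28.83 × 1.619⁵ = 28.83 × 11.12332 ≈ 320.685

320.69px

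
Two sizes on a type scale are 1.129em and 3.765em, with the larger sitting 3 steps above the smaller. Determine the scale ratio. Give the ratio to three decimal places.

1.494

The ratio satisfies 1.129 × r³ = 3.765, so r = (3.765 / 1.129)^(1/3).
r = 3.3348^(1/3) ≈ 1.4940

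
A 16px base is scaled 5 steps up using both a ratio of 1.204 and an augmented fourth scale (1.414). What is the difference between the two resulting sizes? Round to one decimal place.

At 1.204: 16.0 × 1.204⁵ = 40.481px
Augmented fourth: 16.0 × 1.414⁵ = 90.441px
Difference: 90.441 − 40.481 = 49.960px

50.0px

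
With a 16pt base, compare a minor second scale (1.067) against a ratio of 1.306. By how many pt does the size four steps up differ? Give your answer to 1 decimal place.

Minor second: 16.0 × 1.067⁴ = 20.739pt
At 1.306: 16.0 × 1.306⁴ = 46.547pt
Difference: 46.547 − 20.739 = 25.808pt

25.8pt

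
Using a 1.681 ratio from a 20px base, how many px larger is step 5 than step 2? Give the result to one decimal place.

211.9px

Step 2: 20.0 × 1.681² = 56.515px
Step 5: 20.0 × 1.681⁵ = 268.453px
Difference: 268.453 − 56.515 = 211.938px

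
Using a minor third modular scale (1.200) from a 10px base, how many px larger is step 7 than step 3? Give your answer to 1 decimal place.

Step 3: 10.0 × 1.200³ = 17.280px
Step 7: 10.0 × 1.200⁷ = 35.832px
Difference: 35.832 − 17.280 = 18.552px

18.6px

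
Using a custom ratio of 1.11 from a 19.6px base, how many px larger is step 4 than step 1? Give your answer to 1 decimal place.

Step 1: 19.6 × 1.11 = 21.756px
Step 4: 19.6 × 1.11⁴ = 29.754px
Difference: 29.754 − 21.756 = 7.998px

8.0px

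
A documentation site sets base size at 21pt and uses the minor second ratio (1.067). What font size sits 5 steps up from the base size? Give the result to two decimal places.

A modular type scale is a geometric sequence: sizeₙ = base × rⁿ.
21.0 × 1.067⁵ = 21.0 × 1.38300 ≈ 29.04

29.04pt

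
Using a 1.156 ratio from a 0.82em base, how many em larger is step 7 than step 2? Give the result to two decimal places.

Step 2: 0.82 × 1.156² = 1.0958em
Step 7: 0.82 × 1.156⁷ = 2.2621em
Difference: 2.2621 − 1.0958 = 1.1663em

1.17em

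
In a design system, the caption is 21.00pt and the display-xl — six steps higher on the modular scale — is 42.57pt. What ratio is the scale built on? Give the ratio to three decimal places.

1.125

r⁶ = 42.57 / 21.00, so r = (42.57/21.00)^(1/6).
r = 2.0271^(1/6) ≈ 1.1250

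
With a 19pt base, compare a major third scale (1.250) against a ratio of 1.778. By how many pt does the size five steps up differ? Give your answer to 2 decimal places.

Major third: 19.0 × 1.250⁵ = 57.9834pt
At 1.778: 19.0 × 1.778⁵ = 337.6077pt
Difference: 337.6077 − 57.9834 = 279.6243pt

279.62pt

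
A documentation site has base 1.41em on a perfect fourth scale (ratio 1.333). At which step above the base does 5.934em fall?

1.333ⁿ = 5.934 / 1.41 = 4.2085
n = ln(4.2085) / ln(1.333) = 1.4371 / 0.2874 ≈ 5.00

5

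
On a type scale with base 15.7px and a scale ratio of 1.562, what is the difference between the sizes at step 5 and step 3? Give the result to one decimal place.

Step 3: 15.7 × 1.562³ = 59.833px
Step 5: 15.7 × 1.562⁵ = 145.984px
Difference: 145.984 − 59.833 = 86.151px

86.2px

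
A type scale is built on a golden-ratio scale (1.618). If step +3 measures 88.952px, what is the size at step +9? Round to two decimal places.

1595.98px

Moving from step +3 to step +9 is 6 steps up, so multiply by r⁶.
88.952 × 1.618⁶ = 88.952 × 17.94201 ≈ 1595.978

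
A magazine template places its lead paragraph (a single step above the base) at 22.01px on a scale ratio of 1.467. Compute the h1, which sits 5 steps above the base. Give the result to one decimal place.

22.01 × 1.467⁴ = 22.01 × 4.63149 ≈ 101.939

101.9px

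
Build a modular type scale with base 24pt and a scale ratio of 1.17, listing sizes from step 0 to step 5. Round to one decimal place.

Step 0: 24pt
Step 1: 24.0 × 1.17 = 28.1
Step 2: 24.0 × 1.17² = 32.9
Step 3: 24.0 × 1.17³ = 38.4
Step 4: 24.0 × 1.17⁴ = 45.0
Step 5: 24.0 × 1.17⁵ = 52.6

24.0pt, 28.1pt, 32.9pt, 38.4pt, 45.0pt, 52.6pt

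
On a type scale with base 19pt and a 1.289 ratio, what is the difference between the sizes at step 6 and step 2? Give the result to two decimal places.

55.58pt

Step 2: 19.0 × 1.289² = 31.5689pt
Step 6: 19.0 × 1.289⁶ = 87.1507pt
Difference: 87.1507 − 31.5689 = 55.5818pt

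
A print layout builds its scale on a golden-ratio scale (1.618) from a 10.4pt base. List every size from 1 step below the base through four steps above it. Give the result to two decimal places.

Step -1: 10.4 ÷ 1.618 = 6.43
Step 0: 10.4pt
Step 1: 10.4 × 1.618 = 16.83
Step 2: 10.4 × 1.618² = 27.23
Step 3: 10.4 × 1.618³ = 44.05
Step 4: 10.4 × 1.618⁴ = 71.28

6.43pt, 10.40pt, 16.83pt, 27.23pt, 44.05pt, 71.28pt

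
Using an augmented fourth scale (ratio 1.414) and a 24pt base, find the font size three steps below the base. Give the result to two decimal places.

24.0 ÷ 1.414³ = 24.0 ÷ 2.82715 ≈ 8.49

8.49pt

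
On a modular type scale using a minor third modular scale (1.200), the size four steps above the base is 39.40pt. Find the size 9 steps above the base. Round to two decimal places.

98.04pt

39.40 × 1.200⁵ = 39.40 × 2.48832 ≈ 98.040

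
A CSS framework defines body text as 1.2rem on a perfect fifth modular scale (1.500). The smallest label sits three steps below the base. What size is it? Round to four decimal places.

0.3556rem

A modular type scale is a geometric sequence: sizeₙ = base × rⁿ.
1.2 ÷ 1.500³ = 1.2 ÷ 3.37500 ≈ 0.3556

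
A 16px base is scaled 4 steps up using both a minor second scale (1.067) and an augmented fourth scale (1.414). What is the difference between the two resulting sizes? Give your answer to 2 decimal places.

43.22px

Minor second: 16.0 × 1.067⁴ = 20.7385px
Augmented fourth: 16.0 × 1.414⁴ = 63.9613px
Difference: 63.9613 − 20.7385 = 43.2228px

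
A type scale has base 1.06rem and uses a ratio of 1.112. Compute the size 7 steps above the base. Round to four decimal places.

2.2286rem

1.06 × 1.112⁷ = 1.06 × 2.10249 ≈ 2.2286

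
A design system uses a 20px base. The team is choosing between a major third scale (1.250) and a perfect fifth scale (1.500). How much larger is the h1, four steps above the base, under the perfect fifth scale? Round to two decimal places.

Major third: 20.0 × 1.250⁴ = 48.8281px
Perfect fifth: 20.0 × 1.500⁴ = 101.2500px
Difference: 101.2500 − 48.8281 = 52.4219px

52.42px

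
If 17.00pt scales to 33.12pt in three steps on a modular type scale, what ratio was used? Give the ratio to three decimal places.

1.249

r³ = 33.12 / 17.00, so r = (33.12/17.00)^(1/3).
r = 1.9482^(1/3) ≈ 1.2490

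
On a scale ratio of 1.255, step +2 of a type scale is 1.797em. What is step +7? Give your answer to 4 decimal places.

5.5946em

1.797 × 1.255⁵ = 1.797 × 3.11328 ≈ 5.5946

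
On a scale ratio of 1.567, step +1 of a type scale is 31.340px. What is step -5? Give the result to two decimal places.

31.340 ÷ 1.567⁶ = 31.340 ÷ 14.80519 ≈ 2.117

2.12px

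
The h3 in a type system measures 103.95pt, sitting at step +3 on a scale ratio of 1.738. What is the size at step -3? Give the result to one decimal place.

103.95 ÷ 1.738⁶ = 103.95 ÷ 27.56123 ≈ 3.772

3.8pt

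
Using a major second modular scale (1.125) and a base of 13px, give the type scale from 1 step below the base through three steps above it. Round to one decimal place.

11.6px, 13.0px, 14.6px, 16.5px, 18.5px

Step -1: 13.0 ÷ 1.125 = 11.6
Step 0: 13px
Step 1: 13.0 × 1.125 = 14.6
Step 2: 13.0 × 1.125² = 16.5
Step 3: 13.0 × 1.125³ = 18.5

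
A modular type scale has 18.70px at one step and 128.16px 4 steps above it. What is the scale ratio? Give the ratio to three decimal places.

r⁴ = 128.16 / 18.70, so r = (128.16/18.70)^(1/4).
r = 6.8535^(1/4) ≈ 1.6180

1.618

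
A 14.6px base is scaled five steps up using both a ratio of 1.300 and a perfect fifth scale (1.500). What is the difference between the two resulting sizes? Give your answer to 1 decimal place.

At 1.300: 14.6 × 1.300⁵ = 54.209px
Perfect fifth: 14.6 × 1.500⁵ = 110.869px
Difference: 110.869 − 54.209 = 56.660px

56.7px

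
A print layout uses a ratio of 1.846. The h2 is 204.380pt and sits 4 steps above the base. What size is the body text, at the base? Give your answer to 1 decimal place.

17.6pt

204.380 ÷ 1.846⁴ = 204.380 ÷ 11.61253 ≈ 17.600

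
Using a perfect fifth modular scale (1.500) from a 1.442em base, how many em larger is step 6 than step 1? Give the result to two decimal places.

Step 1: 1.442 × 1.500 = 2.1630em
Step 6: 1.442 × 1.500⁶ = 16.4253em
Difference: 16.4253 − 2.1630 = 14.2623em

14.26em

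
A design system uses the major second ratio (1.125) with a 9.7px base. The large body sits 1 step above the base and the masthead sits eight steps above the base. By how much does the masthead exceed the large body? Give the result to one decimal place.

Step 1: 9.7 × 1.125 = 10.912px
Step 8: 9.7 × 1.125⁸ = 24.888px
Difference: 24.888 − 10.912 = 13.976px

14.0px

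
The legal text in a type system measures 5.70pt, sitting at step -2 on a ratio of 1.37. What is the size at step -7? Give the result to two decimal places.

Moving from step -2 to step -7 is 5 steps down, so divide by r⁵.
5.70 ÷ 1.37⁵ = 5.70 ÷ 4.82617 ≈ 1.181

1.18pt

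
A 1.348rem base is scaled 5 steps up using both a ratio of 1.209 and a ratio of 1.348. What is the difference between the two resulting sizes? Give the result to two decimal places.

2.52rem

At 1.209: 1.348 × 1.209⁵ = 3.4819rem
At 1.348: 1.348 × 1.348⁵ = 5.9998rem
Difference: 5.9998 − 3.4819 = 2.5179rem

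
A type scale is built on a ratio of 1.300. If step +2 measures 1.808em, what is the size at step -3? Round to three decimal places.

0.487em

Moving from step +2 to step -3 is 5 steps down, so divide by r⁵.
1.808 ÷ 1.300⁵ = 1.808 ÷ 3.71293 ≈ 0.487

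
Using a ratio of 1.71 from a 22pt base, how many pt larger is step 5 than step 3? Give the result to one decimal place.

Step 3: 22.0 × 1.71³ = 110.005pt
Step 5: 22.0 × 1.71⁵ = 321.665pt
Difference: 321.665 − 110.005 = 211.660pt

211.7pt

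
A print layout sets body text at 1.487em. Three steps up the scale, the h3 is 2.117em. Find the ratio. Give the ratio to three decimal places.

The ratio satisfies 1.487 × r³ = 2.117, so r = (2.117 / 1.487)^(1/3).
r = 1.4237^(1/3) ≈ 1.1250

1.125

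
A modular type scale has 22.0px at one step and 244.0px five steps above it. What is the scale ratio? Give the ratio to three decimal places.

1.618

The ratio satisfies 22.0 × r⁵ = 244.0, so r = (244.0 / 22.0)^(1/5).
r = 11.0909^(1/5) ≈ 1.6181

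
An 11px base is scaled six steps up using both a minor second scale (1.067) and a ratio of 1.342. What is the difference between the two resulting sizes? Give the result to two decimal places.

Minor second: 11.0 × 1.067⁶ = 16.2323px
At 1.342: 11.0 × 1.342⁶ = 64.2551px
Difference: 64.2551 − 16.2323 = 48.0228px

48.02px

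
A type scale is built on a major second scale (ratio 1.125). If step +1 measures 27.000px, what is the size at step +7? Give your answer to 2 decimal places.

Moving from step +1 to step +7 is 6 steps up, so multiply by r⁶.
27.000 × 1.125⁶ = 27.000 × 2.02729 ≈ 54.737

54.74px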